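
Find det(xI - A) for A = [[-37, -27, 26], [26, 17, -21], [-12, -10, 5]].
xI - A = [[x + 37, 27, -26], [-26, x - 17, 21], [12, 10, x - 5]].

Expanding det(xI - A) along the first row:
det(xI - A) = + (x + 37)·det([[x - 17, 21], [10, x - 5]]) - (27)·det([[-26, 21], [12, x - 5]]) + (-26)·det([[-26, x - 17], [12, 10]]).

Evaluating gives χ_A(x) = x^3 + 15x^2 + 75x + 125 = (x + 5)^3.

χ_A(x) = (x + 5)^3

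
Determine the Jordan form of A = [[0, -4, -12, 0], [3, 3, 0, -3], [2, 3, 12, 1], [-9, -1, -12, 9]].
The characteristic polynomial is det(xI - A) = (x - 6)^4, so the eigenvalues are 6 (algebraic multiplicity 4).

For λ = 6: rank(A - 6I) = 2, rank((A - 6I)^2) = 0. The eigenspace has dimension 4 - 2 = 2, so there are 2 Jordan blocks; the rank sequence gives block sizes [2, 2].

Assembling the blocks gives the Jordan form J above.

J = [[6, 1, 0, 0], [0, 6, 0, 0], [0, 0, 6, 1], [0, 0, 0, 6]]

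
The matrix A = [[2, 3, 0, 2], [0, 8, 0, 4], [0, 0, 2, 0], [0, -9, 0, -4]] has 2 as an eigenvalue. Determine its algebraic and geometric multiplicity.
algebraic multiplicity 4, geometric multiplicity 3

The characteristic polynomial is (x - 2)^4, so the factor x - 2 appears with exponent 4: the algebraic multiplicity is 4.

rank(A - 2I) = 1, so the eigenspace has dimension 4 - 1 = 3: the geometric multiplicity is 3.

Since 3 < 4, A is not diagonalizable.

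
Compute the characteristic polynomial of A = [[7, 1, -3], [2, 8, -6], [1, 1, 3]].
xI - A = [[x - 7, -1, 3], [-2, x - 8, 6], [-1, -1, x - 3]].

Expanding det(xI - A) along the first row:
det(xI - A) = + (x - 7)·det([[x - 8, 6], [-1, x - 3]]) - (-1)·det([[-2, 6], [-1, x - 3]]) + (3)·det([[-2, x - 8], [-1, -1]]).

Evaluating gives χ_A(x) = x^3 - 18x^2 + 108x - 216 = (x - 6)^3.

χ_A(x) = (x - 6)^3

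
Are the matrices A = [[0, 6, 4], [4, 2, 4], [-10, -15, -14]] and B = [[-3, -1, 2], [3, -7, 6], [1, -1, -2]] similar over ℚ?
Two matrices over a field are similar if and only if they have the same invariant factors.

Both A and B have characteristic polynomial (x + 4)^3 and minimal polynomial (x + 4)^2. Computing further, both have invariant factors x + 4, (x + 4)^2. Hence A and B are similar.

Yes.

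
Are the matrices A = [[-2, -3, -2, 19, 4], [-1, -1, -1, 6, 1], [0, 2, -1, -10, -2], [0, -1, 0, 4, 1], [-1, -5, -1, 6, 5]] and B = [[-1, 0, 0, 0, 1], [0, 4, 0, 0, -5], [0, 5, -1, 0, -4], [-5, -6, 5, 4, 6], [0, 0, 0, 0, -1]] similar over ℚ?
No.

Both have characteristic polynomial (x - 4)^2(x + 1)^3, but the minimal polynomial of A is (x - 4)^2(x + 1)^3 while the minimal polynomial of B is (x - 4)^2(x + 1)^2. The minimal polynomial is a similarity invariant, so A and B are not similar.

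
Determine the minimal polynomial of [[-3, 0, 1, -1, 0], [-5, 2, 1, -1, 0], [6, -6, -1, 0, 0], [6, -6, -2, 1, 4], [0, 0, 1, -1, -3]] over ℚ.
The characteristic polynomial factors as (x - 2)(x + 1)^3(x + 3). The minimal polynomial is ∏(x - λ)^{k_λ} where k_λ is the size of the largest Jordan block at λ.

For λ = -3: rank(A + 3I) = 4, and the largest Jordan block has size 1 (the smallest k with rank((A + 3I)^k) = rank((A + 3I)^(k+1))).
For λ = -1: rank(A + I) = 3, and the largest Jordan block has size 2 (the smallest k with rank((A + I)^k) = rank((A + I)^(k+1))).
For λ = 2: rank(A - 2I) = 4, and the largest Jordan block has size 1 (the smallest k with rank((A - 2I)^k) = rank((A - 2I)^(k+1))).

So m_A(x) = (x - 2)(x + 1)^2(x + 3).

m_A(x) = (x - 2)(x + 1)^2(x + 3)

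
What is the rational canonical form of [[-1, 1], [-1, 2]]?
R = [[0, 1], [1, 1]]

The invariant factors of A (the non-unit diagonal entries of the Smith normal form of xI - A over ℚ[x]) are x^2 - x - 1, each dividing the next. The characteristic polynomial is their product, x^2 - x - 1.

The rational canonical form is the block-diagonal matrix of companion matrices C(f_i):
R = [[0, 1], [1, 1]].

Note the characteristic polynomial does not split into linear factors over ℚ, so A has no Jordan form over ℚ; the rational canonical form exists over any field.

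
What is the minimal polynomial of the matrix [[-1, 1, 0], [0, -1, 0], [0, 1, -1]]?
m_A(x) = (x + 1)^2

The characteristic polynomial factors as (x + 1)^3. The minimal polynomial is ∏(x - λ)^{k_λ} where k_λ is the size of the largest Jordan block at λ.

For λ = -1: rank(A + I) = 1, and the largest Jordan block has size 2 (the smallest k with rank((A + I)^k) = rank((A + I)^(k+1))).

So m_A(x) = (x + 1)^2.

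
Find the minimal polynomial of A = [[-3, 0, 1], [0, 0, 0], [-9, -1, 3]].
m_A(x) = x^3

The characteristic polynomial factors as x^3. The minimal polynomial is ∏(x - λ)^{k_λ} where k_λ is the size of the largest Jordan block at λ.

For λ = 0: rank(A) = 2, and the largest Jordan block has size 3 (the smallest k with rank(A^k) = rank(A^(k+1))).

So m_A(x) = x^3.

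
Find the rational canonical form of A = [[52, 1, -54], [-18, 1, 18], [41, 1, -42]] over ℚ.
The invariant factors of A (the non-unit diagonal entries of the Smith normal form of xI - A over ℚ[x]) are (x - 4)^2(x - 3), each dividing the next. The characteristic polynomial is their product, (x - 4)^2(x - 3).

The rational canonical form is the block-diagonal matrix of companion matrices C(f_i):
R = [[0, 0, 48], [1, 0, -40], [0, 1, 11]].

R = [[0, 0, 48], [1, 0, -40], [0, 1, 11]]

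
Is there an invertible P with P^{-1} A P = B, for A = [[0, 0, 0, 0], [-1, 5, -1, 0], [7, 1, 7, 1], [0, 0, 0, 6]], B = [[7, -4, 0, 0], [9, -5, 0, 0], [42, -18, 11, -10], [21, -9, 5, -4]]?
trace(A) = 18 but trace(B) = 9. The trace is a similarity invariant, so A and B are not similar.

No.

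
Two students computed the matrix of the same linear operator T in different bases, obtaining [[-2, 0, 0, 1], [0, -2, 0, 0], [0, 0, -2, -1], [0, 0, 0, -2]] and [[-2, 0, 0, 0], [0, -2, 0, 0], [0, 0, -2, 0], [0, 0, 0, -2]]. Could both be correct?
No.

Both have characteristic polynomial (x + 2)^4, but the minimal polynomial of A is (x + 2)^2 while the minimal polynomial of B is x + 2. The minimal polynomial is a similarity invariant, so A and B are not similar.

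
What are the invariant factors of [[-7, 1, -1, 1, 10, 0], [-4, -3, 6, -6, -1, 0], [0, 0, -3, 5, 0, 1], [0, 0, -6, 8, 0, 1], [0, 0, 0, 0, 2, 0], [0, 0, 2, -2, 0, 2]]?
x - 2, (x - 3)(x - 2)^2(x + 5)^2

The Jordan structure of A has elementary divisors (x + 5)^2, (x - 2)^2, (x - 2), (x - 3). Arranging the block sizes at each eigenvalue in decreasing order and taking row products gives the invariant factors.

Invariant factors (smallest first, each dividing the next): x - 2, (x - 3)(x - 2)^2(x + 5)^2.

Check: the last factor (x - 3)(x - 2)^2(x + 5)^2 is the minimal polynomial, and the product (x - 3)(x - 2)^3(x + 5)^2 is the characteristic polynomial.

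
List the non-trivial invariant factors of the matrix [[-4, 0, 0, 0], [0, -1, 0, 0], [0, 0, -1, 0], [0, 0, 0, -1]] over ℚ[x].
The Jordan structure of A has elementary divisors (x + 4), (x + 1), (x + 1), (x + 1). Arranging the block sizes at each eigenvalue in decreasing order and taking row products gives the invariant factors.

Invariant factors (smallest first, each dividing the next): x + 1, x + 1, (x + 1)(x + 4).

Check: the last factor (x + 1)(x + 4) is the minimal polynomial, and the product (x + 1)^3(x + 4) is the characteristic polynomial.

x + 1, x + 1, (x + 1)(x + 4)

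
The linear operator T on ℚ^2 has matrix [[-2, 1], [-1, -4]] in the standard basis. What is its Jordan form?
J = [[-3, 1], [0, -3]]

The characteristic polynomial is det(xI - A) = (x + 3)^2, so the eigenvalues are -3 (algebraic multiplicity 2).

For λ = -3: rank(A + 3I) = 1, rank((A + 3I)^2) = 0. The eigenspace has dimension 2 - 1 = 1, so there is 1 Jordan block; the rank sequence gives block sizes [2].

Assembling the blocks gives the Jordan form J above.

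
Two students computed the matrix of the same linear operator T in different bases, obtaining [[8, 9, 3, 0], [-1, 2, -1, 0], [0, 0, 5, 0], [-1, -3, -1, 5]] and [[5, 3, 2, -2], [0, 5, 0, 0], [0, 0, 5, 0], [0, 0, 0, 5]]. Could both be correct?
Yes.

Two matrices over a field are similar if and only if they have the same invariant factors.

Both A and B have characteristic polynomial (x - 5)^4 and minimal polynomial (x - 5)^2. Computing further, both have invariant factors x - 5, x - 5, (x - 5)^2. Hence A and B are similar.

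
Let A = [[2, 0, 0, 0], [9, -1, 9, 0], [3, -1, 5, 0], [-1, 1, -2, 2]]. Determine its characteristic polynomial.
xI - A = [[x - 2, 0, 0, 0], [-9, x + 1, -9, 0], [-3, 1, x - 5, 0], [1, -1, 2, x - 2]].

Expanding det(xI - A) along the first row:
det(xI - A) = + (x - 2)·det([[x + 1, -9, 0], [1, x - 5, 0], [-1, 2, x - 2]]) - (0)·det([[-9, -9, 0], [-3, x - 5, 0], [1, 2, x - 2]]) + (0)·det([[-9, x + 1, 0], [-3, 1, 0], [1, -1, x - 2]]) - (0)·det([[-9, x + 1, -9], [-3, 1, x - 5], [1, -1, 2]]).

Evaluating gives χ_A(x) = x^4 - 8x^3 + 24x^2 - 32x + 16 = (x - 2)^4.

χ_A(x) = (x - 2)^4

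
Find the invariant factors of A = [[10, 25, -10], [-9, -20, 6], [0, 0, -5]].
x + 5, (x + 5)^2

The Jordan structure of A has elementary divisors (x + 5)^2, (x + 5). Arranging the block sizes at each eigenvalue in decreasing order and taking row products gives the invariant factors.

Invariant factors (smallest first, each dividing the next): x + 5, (x + 5)^2.

Check: the last factor (x + 5)^2 is the minimal polynomial, and the product (x + 5)^3 is the characteristic polynomial.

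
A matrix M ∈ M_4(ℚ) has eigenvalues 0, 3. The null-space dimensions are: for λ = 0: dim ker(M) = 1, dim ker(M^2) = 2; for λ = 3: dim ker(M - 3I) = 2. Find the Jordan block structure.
λ = 0: successive nullity increments [1, 1] count blocks of size ≥ k; block sizes are [2].
λ = 3: successive nullity increments [2] count blocks of size ≥ k; block sizes are [1, 1].

Jordan blocks: (0, 2), (3, 1), (3, 1)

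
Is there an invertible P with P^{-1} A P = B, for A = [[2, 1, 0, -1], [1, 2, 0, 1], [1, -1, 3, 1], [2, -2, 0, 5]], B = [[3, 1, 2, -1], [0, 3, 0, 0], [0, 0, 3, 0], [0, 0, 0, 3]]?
Yes.

Two matrices over a field are similar if and only if they have the same invariant factors.

Both A and B have characteristic polynomial (x - 3)^4 and minimal polynomial (x - 3)^2. Computing further, both have invariant factors x - 3, x - 3, (x - 3)^2. Hence A and B are similar.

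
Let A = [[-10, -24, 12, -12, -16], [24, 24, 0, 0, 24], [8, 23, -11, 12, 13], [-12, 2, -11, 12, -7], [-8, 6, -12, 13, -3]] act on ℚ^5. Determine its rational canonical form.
The invariant factors of A (the non-unit diagonal entries of the Smith normal form of xI - A over ℚ[x]) are x - 6, (x - 6)(x^3 + 4x + 4), each dividing the next. The characteristic polynomial is their product, (x - 6)^2(x^3 + 4x + 4).

The rational canonical form is the block-diagonal matrix of companion matrices C(f_i):
R = [[6, 0, 0, 0, 0], [0, 0, 0, 0, 24], [0, 1, 0, 0, 20], [0, 0, 1, 0, -4], [0, 0, 0, 1, 6]].

Note the characteristic polynomial does not split into linear factors over ℚ, so A has no Jordan form over ℚ; the rational canonical form exists over any field.

R = [[6, 0, 0, 0, 0], [0, 0, 0, 0, 24], [0, 1, 0, 0, 20], [0, 0, 1, 0, -4], [0, 0, 0, 1, 6]]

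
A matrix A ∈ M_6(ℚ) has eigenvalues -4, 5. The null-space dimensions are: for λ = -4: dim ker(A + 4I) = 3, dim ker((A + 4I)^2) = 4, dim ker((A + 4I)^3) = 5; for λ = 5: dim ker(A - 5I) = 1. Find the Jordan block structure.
Jordan blocks: (-4, 3), (-4, 1), (-4, 1), (5, 1)

λ = -4: successive nullity increments [3, 1, 1] count blocks of size ≥ k; block sizes are [3, 1, 1].
λ = 5: successive nullity increments [1] count blocks of size ≥ k; block sizes are [1].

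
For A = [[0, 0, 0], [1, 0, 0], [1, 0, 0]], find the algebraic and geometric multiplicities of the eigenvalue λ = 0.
The characteristic polynomial is x^3, so the factor x appears with exponent 3: the algebraic multiplicity is 3.

rank(A) = 1, so the eigenspace has dimension 3 - 1 = 2: the geometric multiplicity is 2.

Since 2 < 3, A is not diagonalizable.

algebraic multiplicity 3, geometric multiplicity 2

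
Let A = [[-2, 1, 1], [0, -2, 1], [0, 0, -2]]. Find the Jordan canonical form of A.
The characteristic polynomial is det(xI - A) = (x + 2)^3, so the eigenvalues are -2 (algebraic multiplicity 3).

For λ = -2: rank(A + 2I) = 2, rank((A + 2I)^2) = 1, rank((A + 2I)^3) = 0. The eigenspace has dimension 3 - 2 = 1, so there is 1 Jordan block; the rank sequence gives block sizes [3].

Assembling the blocks gives the Jordan form J above.

J = [[-2, 1, 0], [0, -2, 1], [0, 0, -2]]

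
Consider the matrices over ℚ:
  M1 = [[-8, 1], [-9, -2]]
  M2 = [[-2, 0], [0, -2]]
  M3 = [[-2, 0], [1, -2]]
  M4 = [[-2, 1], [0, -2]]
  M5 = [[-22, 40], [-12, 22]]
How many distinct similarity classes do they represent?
Characteristic polynomials: χ_{M1} = (x + 5)^2, χ_{M2} = (x + 2)^2, χ_{M3} = (x + 2)^2, χ_{M4} = (x + 2)^2, χ_{M5} = (x - 2)(x + 2).

{M1}: invariant factors (x + 5)^2.

{M2}: invariant factors x + 2, x + 2.

{M3, M4}: invariant factors (x + 2)^2.

{M5}: invariant factors (x - 2)(x + 2).

Matrices are similar if and only if their invariant-factor lists agree; the partition into similarity classes is {M1}, {M2}, {M3, M4}, {M5}.

4 classes: {M1}, {M2}, {M3, M4}, {M5}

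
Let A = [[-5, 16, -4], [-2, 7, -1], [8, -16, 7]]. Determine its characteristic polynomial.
χ_A(x) = (x - 3)^3

xI - A = [[x + 5, -16, 4], [2, x - 7, 1], [-8, 16, x - 7]].

Expanding det(xI - A) along the first row:
det(xI - A) = + (x + 5)·det([[x - 7, 1], [16, x - 7]]) - (-16)·det([[2, 1], [-8, x - 7]]) + (4)·det([[2, x - 7], [-8, 16]]).

Evaluating gives χ_A(x) = x^3 - 9x^2 + 27x - 27 = (x - 3)^3.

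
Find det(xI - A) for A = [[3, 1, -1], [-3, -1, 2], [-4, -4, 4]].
χ_A(x) = (x - 2)^3

xI - A = [[x - 3, -1, 1], [3, x + 1, -2], [4, 4, x - 4]].

Expanding det(xI - A) along the first row:
det(xI - A) = + (x - 3)·det([[x + 1, -2], [4, x - 4]]) - (-1)·det([[3, -2], [4, x - 4]]) + (1)·det([[3, x + 1], [4, 4]]).

Evaluating gives χ_A(x) = x^3 - 6x^2 + 12x - 8 = (x - 2)^3.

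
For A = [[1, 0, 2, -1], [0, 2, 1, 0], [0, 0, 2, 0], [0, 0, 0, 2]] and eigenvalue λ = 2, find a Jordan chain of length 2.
We seek v_1 ∈ ker((A - 2I)^2) \ ker(A - 2I), then set v_{i+1} = (A - 2I) v_i.

One such chain is v_1 = [[3, 1, 1, -1]]^T, v_2 = [[0, 1, 0, 0]]^T. Check: (A - 2I) v_2 = [[0, 0, 0, 0]]^T = 0.

v_1 = [[3, 1, 1, -1]]^T, v_2 = [[0, 1, 0, 0]]^T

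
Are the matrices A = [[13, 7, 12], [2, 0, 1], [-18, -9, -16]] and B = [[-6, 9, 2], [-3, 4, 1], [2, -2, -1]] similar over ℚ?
Yes.

Two matrices over a field are similar if and only if they have the same invariant factors.

Both A and B have characteristic polynomial (x + 1)^3 and minimal polynomial (x + 1)^3. Computing further, both have invariant factors (x + 1)^3. Hence A and B are similar.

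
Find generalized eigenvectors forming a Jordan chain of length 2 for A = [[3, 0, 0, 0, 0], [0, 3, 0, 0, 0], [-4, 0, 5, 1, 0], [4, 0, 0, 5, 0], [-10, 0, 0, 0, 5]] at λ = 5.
v_1 = [[0, 0, -1, 1, -1]]^T, v_2 = [[0, 0, 1, 0, 0]]^T

We seek v_1 ∈ ker((A - 5I)^2) \ ker(A - 5I), then set v_{i+1} = (A - 5I) v_i.

One such chain is v_1 = [[0, 0, -1, 1, -1]]^T, v_2 = [[0, 0, 1, 0, 0]]^T. Check: (A - 5I) v_2 = [[0, 0, 0, 0, 0]]^T = 0.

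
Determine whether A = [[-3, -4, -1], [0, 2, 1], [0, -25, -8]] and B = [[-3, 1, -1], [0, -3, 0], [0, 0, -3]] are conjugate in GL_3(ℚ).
No.

Both have characteristic polynomial (x + 3)^3, but the minimal polynomial of A is (x + 3)^3 while the minimal polynomial of B is (x + 3)^2. The minimal polynomial is a similarity invariant, so A and B are not similar.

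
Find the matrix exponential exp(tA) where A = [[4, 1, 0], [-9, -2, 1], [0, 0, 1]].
e^{tA} = [[(3*t + 1)*e^{t}, t*e^{t}, t^2*e^{t}/2], [-9*t*e^{t}, (1 - 3*t)*e^{t}, t*(2 - 3*t)*e^{t}/2], [0, 0, e^{t}]]

A has Jordan form J = [[1, 1, 0], [0, 1, 1], [0, 0, 1]] with A = PJP^{-1}, so e^{tA} = P e^{tJ} P^{-1}.

For a Jordan block J_k(λ), e^{tJ_k(λ)} = e^{λt} · (I + tN + t^2 N^2/2! + ... + t^{k-1} N^{k-1}/(k-1)!) where N is the nilpotent superdiagonal part.

Assembling the blocks and conjugating back gives the entries of e^{tA} as shown above.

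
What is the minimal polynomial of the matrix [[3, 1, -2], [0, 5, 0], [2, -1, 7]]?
The characteristic polynomial factors as (x - 5)^3. The minimal polynomial is ∏(x - λ)^{k_λ} where k_λ is the size of the largest Jordan block at λ.

For λ = 5: rank(A - 5I) = 1, and the largest Jordan block has size 2 (the smallest k with rank((A - 5I)^k) = rank((A - 5I)^(k+1))).

So m_A(x) = (x - 5)^2.

m_A(x) = (x - 5)^2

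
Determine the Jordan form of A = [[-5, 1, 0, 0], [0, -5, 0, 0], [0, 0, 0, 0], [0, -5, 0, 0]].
J = [[-5, 1, 0, 0], [0, -5, 0, 0], [0, 0, 0, 0], [0, 0, 0, 0]]

The characteristic polynomial is det(xI - A) = x^2(x + 5)^2, so the eigenvalues are -5 (algebraic multiplicity 2), 0 (algebraic multiplicity 2).

For λ = -5: rank(A + 5I) = 3, rank((A + 5I)^2) = 2. The eigenspace has dimension 4 - 3 = 1, so there is 1 Jordan block; the rank sequence gives block sizes [2].

For λ = 0: rank(A) = 2. The eigenspace has dimension 4 - 2 = 2, so there are 2 Jordan blocks; the rank sequence gives block sizes [1, 1].

Assembling the blocks gives the Jordan form J above.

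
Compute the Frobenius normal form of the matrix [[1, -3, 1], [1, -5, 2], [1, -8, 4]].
R = [[0, 0, -1], [1, 0, 3], [0, 1, 0]]

The invariant factors of A (the non-unit diagonal entries of the Smith normal form of xI - A over ℚ[x]) are x^3 - 3x + 1, each dividing the next. The characteristic polynomial is their product, x^3 - 3x + 1.

The rational canonical form is the block-diagonal matrix of companion matrices C(f_i):
R = [[0, 0, -1], [1, 0, 3], [0, 1, 0]].

Note the characteristic polynomial does not split into linear factors over ℚ, so A has no Jordan form over ℚ; the rational canonical form exists over any field.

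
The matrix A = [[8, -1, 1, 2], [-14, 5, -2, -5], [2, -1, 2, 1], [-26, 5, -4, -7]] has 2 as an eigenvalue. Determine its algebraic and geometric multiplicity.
The characteristic polynomial is (x - 2)^4, so the factor x - 2 appears with exponent 4: the algebraic multiplicity is 4.

rank(A - 2I) = 2, so the eigenspace has dimension 4 - 2 = 2: the geometric multiplicity is 2.

Since 2 < 4, A is not diagonalizable.

algebraic multiplicity 4, geometric multiplicity 2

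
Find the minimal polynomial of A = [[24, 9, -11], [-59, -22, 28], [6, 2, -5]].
m_A(x) = (x + 1)^3

The characteristic polynomial factors as (x + 1)^3. The minimal polynomial is ∏(x - λ)^{k_λ} where k_λ is the size of the largest Jordan block at λ.

For λ = -1: rank(A + I) = 2, and the largest Jordan block has size 3 (the smallest k with rank((A + I)^k) = rank((A + I)^(k+1))).

So m_A(x) = (x + 1)^3.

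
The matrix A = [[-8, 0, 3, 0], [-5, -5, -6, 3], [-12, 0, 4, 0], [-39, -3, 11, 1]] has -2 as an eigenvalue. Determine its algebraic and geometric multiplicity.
The characteristic polynomial is (x + 2)^4, so the factor x + 2 appears with exponent 4: the algebraic multiplicity is 4.

rank(A + 2I) = 2, so the eigenspace has dimension 4 - 2 = 2: the geometric multiplicity is 2.

Since 2 < 4, A is not diagonalizable.

algebraic multiplicity 4, geometric multiplicity 2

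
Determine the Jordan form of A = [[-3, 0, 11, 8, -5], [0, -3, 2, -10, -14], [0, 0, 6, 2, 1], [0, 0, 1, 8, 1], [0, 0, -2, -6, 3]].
The characteristic polynomial is det(xI - A) = (x - 6)^2(x - 5)(x + 3)^2, so the eigenvalues are -3 (algebraic multiplicity 2), 5 (algebraic multiplicity 1), 6 (algebraic multiplicity 2).

For λ = -3: rank(A + 3I) = 3. The eigenspace has dimension 5 - 3 = 2, so there are 2 Jordan blocks; the rank sequence gives block sizes [1, 1].

For λ = 5: algebraic multiplicity 1 gives one 1×1 block.

For λ = 6: rank(A - 6I) = 4, rank((A - 6I)^2) = 3. The eigenspace has dimension 5 - 4 = 1, so there is 1 Jordan block; the rank sequence gives block sizes [2].

Assembling the blocks gives the Jordan form J above.

J = [[-3, 0, 0, 0, 0], [0, -3, 0, 0, 0], [0, 0, 5, 0, 0], [0, 0, 0, 6, 1], [0, 0, 0, 0, 6]]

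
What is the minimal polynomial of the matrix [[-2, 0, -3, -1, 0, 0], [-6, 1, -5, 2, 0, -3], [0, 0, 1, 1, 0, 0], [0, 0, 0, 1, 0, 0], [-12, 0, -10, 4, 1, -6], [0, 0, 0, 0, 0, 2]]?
m_A(x) = (x - 2)(x - 1)^3(x + 2)

The characteristic polynomial factors as (x - 2)(x - 1)^4(x + 2). The minimal polynomial is ∏(x - λ)^{k_λ} where k_λ is the size of the largest Jordan block at λ.

For λ = -2: rank(A + 2I) = 5, and the largest Jordan block has size 1 (the smallest k with rank((A + 2I)^k) = rank((A + 2I)^(k+1))).
For λ = 1: rank(A - I) = 4, and the largest Jordan block has size 3 (the smallest k with rank((A - I)^k) = rank((A - I)^(k+1))).
For λ = 2: rank(A - 2I) = 5, and the largest Jordan block has size 1 (the smallest k with rank((A - 2I)^k) = rank((A - 2I)^(k+1))).

So m_A(x) = (x - 2)(x - 1)^3(x + 2).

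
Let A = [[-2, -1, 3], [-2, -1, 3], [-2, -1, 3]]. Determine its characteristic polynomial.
χ_A(x) = x^3

xI - A = [[x + 2, 1, -3], [2, x + 1, -3], [2, 1, x - 3]].

Expanding det(xI - A) along the first row:
det(xI - A) = + (x + 2)·det([[x + 1, -3], [1, x - 3]]) - (1)·det([[2, -3], [2, x - 3]]) + (-3)·det([[2, x + 1], [2, 1]]).

Evaluating gives χ_A(x) = x^3.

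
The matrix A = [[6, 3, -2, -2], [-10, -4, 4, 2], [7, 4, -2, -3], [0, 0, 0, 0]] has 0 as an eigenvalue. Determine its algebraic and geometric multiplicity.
The characteristic polynomial is x^4, so the factor x appears with exponent 4: the algebraic multiplicity is 4.

rank(A) = 2, so the eigenspace has dimension 4 - 2 = 2: the geometric multiplicity is 2.

Since 2 < 4, A is not diagonalizable.

algebraic multiplicity 4, geometric multiplicity 2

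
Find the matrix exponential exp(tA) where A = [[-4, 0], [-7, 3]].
A has Jordan form J = [[-4, 0], [0, 3]] with A = PJP^{-1}, so e^{tA} = P e^{tJ} P^{-1}.

For a Jordan block J_k(λ), e^{tJ_k(λ)} = e^{λt} · (I + tN + t^2 N^2/2! + ... + t^{k-1} N^{k-1}/(k-1)!) where N is the nilpotent superdiagonal part.

Assembling the blocks and conjugating back gives the entries of e^{tA} as shown above.

e^{tA} = [[e^{-4*t}, 0], [(1 - e^{7*t})*e^{-4*t}, e^{3*t}]]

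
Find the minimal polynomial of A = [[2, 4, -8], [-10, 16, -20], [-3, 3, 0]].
The characteristic polynomial factors as (x - 6)^3. The minimal polynomial is ∏(x - λ)^{k_λ} where k_λ is the size of the largest Jordan block at λ.

For λ = 6: rank(A - 6I) = 1, and the largest Jordan block has size 2 (the smallest k with rank((A - 6I)^k) = rank((A - 6I)^(k+1))).

So m_A(x) = (x - 6)^2.

m_A(x) = (x - 6)^2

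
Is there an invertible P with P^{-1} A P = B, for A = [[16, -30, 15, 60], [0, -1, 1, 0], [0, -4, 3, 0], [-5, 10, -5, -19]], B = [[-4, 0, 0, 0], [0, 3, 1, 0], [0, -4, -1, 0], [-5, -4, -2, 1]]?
Two matrices over a field are similar if and only if they have the same invariant factors.

Both A and B have characteristic polynomial (x - 1)^3(x + 4) and minimal polynomial (x - 1)^2(x + 4). Computing further, both have invariant factors x - 1, (x - 1)^2(x + 4). Hence A and B are similar.

Yes.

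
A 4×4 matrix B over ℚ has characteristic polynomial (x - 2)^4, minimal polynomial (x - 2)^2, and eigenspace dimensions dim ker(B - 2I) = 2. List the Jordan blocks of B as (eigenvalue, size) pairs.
Jordan blocks: (2, 2), (2, 2)

λ = 2: algebraic multiplicity 4 (exponent in χ_B), largest block size 2 (exponent in m_B), 2 blocks (geometric multiplicity). These force block sizes [2, 2].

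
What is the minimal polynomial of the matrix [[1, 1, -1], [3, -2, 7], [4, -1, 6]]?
m_A(x) = x^2(x - 5)

The characteristic polynomial factors as x^2(x - 5). The minimal polynomial is ∏(x - λ)^{k_λ} where k_λ is the size of the largest Jordan block at λ.

For λ = 0: rank(A) = 2, and the largest Jordan block has size 2 (the smallest k with rank(A^k) = rank(A^(k+1))).
For λ = 5: rank(A - 5I) = 2, and the largest Jordan block has size 1 (the smallest k with rank((A - 5I)^k) = rank((A - 5I)^(k+1))).

So m_A(x) = x^2(x - 5).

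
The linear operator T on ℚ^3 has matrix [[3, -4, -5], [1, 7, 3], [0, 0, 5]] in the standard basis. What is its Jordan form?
The characteristic polynomial is det(xI - A) = (x - 5)^3, so the eigenvalues are 5 (algebraic multiplicity 3).

For λ = 5: rank(A - 5I) = 2, rank((A - 5I)^2) = 1, rank((A - 5I)^3) = 0. The eigenspace has dimension 3 - 2 = 1, so there is 1 Jordan block; the rank sequence gives block sizes [3].

Assembling the blocks gives the Jordan form J above.

J = [[5, 1, 0], [0, 5, 1], [0, 0, 5]]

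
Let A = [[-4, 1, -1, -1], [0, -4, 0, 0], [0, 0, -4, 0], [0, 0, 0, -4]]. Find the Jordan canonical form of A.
The characteristic polynomial is det(xI - A) = (x + 4)^4, so the eigenvalues are -4 (algebraic multiplicity 4).

For λ = -4: rank(A + 4I) = 1, rank((A + 4I)^2) = 0. The eigenspace has dimension 4 - 1 = 3, so there are 3 Jordan blocks; the rank sequence gives block sizes [2, 1, 1].

Assembling the blocks gives the Jordan form J above.

J = [[-4, 1, 0, 0], [0, -4, 0, 0], [0, 0, -4, 0], [0, 0, 0, -4]]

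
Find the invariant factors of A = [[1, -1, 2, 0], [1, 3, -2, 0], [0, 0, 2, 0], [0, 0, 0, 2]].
x - 2, x - 2, (x - 2)^2

The Jordan structure of A has elementary divisors (x - 2)^2, (x - 2), (x - 2). Arranging the block sizes at each eigenvalue in decreasing order and taking row products gives the invariant factors.

Invariant factors (smallest first, each dividing the next): x - 2, x - 2, (x - 2)^2.

Check: the last factor (x - 2)^2 is the minimal polynomial, and the product (x - 2)^4 is the characteristic polynomial.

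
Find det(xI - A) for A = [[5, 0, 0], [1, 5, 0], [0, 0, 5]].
xI - A = [[x - 5, 0, 0], [-1, x - 5, 0], [0, 0, x - 5]].

Expanding det(xI - A) along the first row:
det(xI - A) = + (x - 5)·det([[x - 5, 0], [0, x - 5]]) - (0)·det([[-1, 0], [0, x - 5]]) + (0)·det([[-1, x - 5], [0, 0]]).

Evaluating gives χ_A(x) = x^3 - 15x^2 + 75x - 125 = (x - 5)^3.

χ_A(x) = (x - 5)^3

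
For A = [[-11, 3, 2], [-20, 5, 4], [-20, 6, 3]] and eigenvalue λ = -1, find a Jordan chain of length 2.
v_1 = [[0, 3, -4]]^T, v_2 = [[1, 2, 2]]^T

We seek v_1 ∈ ker((A + I)^2) \ ker(A + I), then set v_{i+1} = (A + I) v_i.

One such chain is v_1 = [[0, 3, -4]]^T, v_2 = [[1, 2, 2]]^T. Check: (A + I) v_2 = [[0, 0, 0]]^T = 0.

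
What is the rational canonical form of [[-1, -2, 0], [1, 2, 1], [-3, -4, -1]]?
The invariant factors of A (the non-unit diagonal entries of the Smith normal form of xI - A over ℚ[x]) are x^3 + 3x - 2, each dividing the next. The characteristic polynomial is their product, x^3 + 3x - 2.

The rational canonical form is the block-diagonal matrix of companion matrices C(f_i):
R = [[0, 0, 2], [1, 0, -3], [0, 1, 0]].

Note the characteristic polynomial does not split into linear factors over ℚ, so A has no Jordan form over ℚ; the rational canonical form exists over any field.

R = [[0, 0, 2], [1, 0, -3], [0, 1, 0]]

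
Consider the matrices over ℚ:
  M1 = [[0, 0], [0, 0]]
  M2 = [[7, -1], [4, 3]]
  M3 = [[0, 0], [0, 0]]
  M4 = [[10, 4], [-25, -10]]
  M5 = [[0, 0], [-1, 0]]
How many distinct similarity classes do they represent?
Characteristic polynomials: χ_{M1} = x^2, χ_{M2} = (x - 5)^2, χ_{M3} = x^2, χ_{M4} = x^2, χ_{M5} = x^2.

{M1, M3}: invariant factors x, x.

{M2}: invariant factors (x - 5)^2.

{M4, M5}: invariant factors x^2.

Matrices are similar if and only if their invariant-factor lists agree; the partition into similarity classes is {M1, M3}, {M2}, {M4, M5}.

3 classes: {M1, M3}, {M2}, {M4, M5}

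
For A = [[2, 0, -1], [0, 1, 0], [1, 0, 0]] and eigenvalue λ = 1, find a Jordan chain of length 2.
We seek v_1 ∈ ker((A - I)^2) \ ker(A - I), then set v_{i+1} = (A - I) v_i.

One such chain is v_1 = [[1, 1, 0]]^T, v_2 = [[1, 0, 1]]^T. Check: (A - I) v_2 = [[0, 0, 0]]^T = 0.

v_1 = [[1, 1, 0]]^T, v_2 = [[1, 0, 1]]^T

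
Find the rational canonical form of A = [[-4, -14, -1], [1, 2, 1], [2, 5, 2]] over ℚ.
The invariant factors of A (the non-unit diagonal entries of the Smith normal form of xI - A over ℚ[x]) are x^3 - x - 3, each dividing the next. The characteristic polynomial is their product, x^3 - x - 3.

The rational canonical form is the block-diagonal matrix of companion matrices C(f_i):
R = [[0, 0, 3], [1, 0, 1], [0, 1, 0]].

Note the characteristic polynomial does not split into linear factors over ℚ, so A has no Jordan form over ℚ; the rational canonical form exists over any field.

R = [[0, 0, 3], [1, 0, 1], [0, 1, 0]]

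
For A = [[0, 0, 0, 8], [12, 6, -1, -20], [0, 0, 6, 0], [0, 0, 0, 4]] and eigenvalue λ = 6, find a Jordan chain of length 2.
We seek v_1 ∈ ker((A - 6I)^2) \ ker(A - 6I), then set v_{i+1} = (A - 6I) v_i.

One such chain is v_1 = [[0, 2, 1, 0]]^T, v_2 = [[0, -1, 0, 0]]^T. Check: (A - 6I) v_2 = [[0, 0, 0, 0]]^T = 0.

v_1 = [[0, 2, 1, 0]]^T, v_2 = [[0, -1, 0, 0]]^T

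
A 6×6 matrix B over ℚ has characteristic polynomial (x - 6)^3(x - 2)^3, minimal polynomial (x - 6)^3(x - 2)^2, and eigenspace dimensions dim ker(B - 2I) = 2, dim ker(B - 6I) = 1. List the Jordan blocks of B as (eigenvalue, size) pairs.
Jordan blocks: (2, 2), (2, 1), (6, 3)

λ = 2: algebraic multiplicity 3 (exponent in χ_B), largest block size 2 (exponent in m_B), 2 blocks (geometric multiplicity). These force block sizes [2, 1].
λ = 6: algebraic multiplicity 3 (exponent in χ_B), largest block size 3 (exponent in m_B), 1 block (geometric multiplicity). This forces block sizes [3].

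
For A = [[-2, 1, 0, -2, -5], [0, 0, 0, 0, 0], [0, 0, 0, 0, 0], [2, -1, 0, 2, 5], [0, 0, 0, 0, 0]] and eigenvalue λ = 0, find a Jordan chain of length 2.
v_1 = [[0, 1, 0, 0, 0]]^T, v_2 = [[1, 0, 0, -1, 0]]^T

We seek v_1 ∈ ker(A^2) \ ker(A), then set v_{i+1} = A v_i.

One such chain is v_1 = [[0, 1, 0, 0, 0]]^T, v_2 = [[1, 0, 0, -1, 0]]^T. Check: A v_2 = [[0, 0, 0, 0, 0]]^T = 0.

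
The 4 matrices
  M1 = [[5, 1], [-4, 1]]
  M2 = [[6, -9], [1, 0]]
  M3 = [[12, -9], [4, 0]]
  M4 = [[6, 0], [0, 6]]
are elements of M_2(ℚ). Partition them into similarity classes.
Characteristic polynomials: χ_{M1} = (x - 3)^2, χ_{M2} = (x - 3)^2, χ_{M3} = (x - 6)^2, χ_{M4} = (x - 6)^2.

{M1, M2}: invariant factors (x - 3)^2.

{M3}: invariant factors (x - 6)^2.

{M4}: invariant factors x - 6, x - 6.

Matrices are similar if and only if their invariant-factor lists agree; the partition into similarity classes is {M1, M2}, {M3}, {M4}.

3 classes: {M1, M2}, {M3}, {M4}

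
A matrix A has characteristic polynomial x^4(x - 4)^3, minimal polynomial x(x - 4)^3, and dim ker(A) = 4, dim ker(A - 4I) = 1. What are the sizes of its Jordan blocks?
Jordan blocks: (0, 1), (0, 1), (0, 1), (0, 1), (4, 3)

λ = 0: algebraic multiplicity 4 (exponent in χ_A), largest block size 1 (exponent in m_A), 4 blocks (geometric multiplicity). These force block sizes [1, 1, 1, 1].
λ = 4: algebraic multiplicity 3 (exponent in χ_A), largest block size 3 (exponent in m_A), 1 block (geometric multiplicity). This forces block sizes [3].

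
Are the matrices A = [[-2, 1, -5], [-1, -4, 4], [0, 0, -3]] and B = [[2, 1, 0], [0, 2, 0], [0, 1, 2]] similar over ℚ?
trace(A) = -9 but trace(B) = 6. The trace is a similarity invariant, so A and B are not similar.

No.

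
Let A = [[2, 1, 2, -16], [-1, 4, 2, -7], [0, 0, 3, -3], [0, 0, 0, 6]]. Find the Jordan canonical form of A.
The characteristic polynomial is det(xI - A) = (x - 6)(x - 3)^3, so the eigenvalues are 3 (algebraic multiplicity 3), 6 (algebraic multiplicity 1).

For λ = 3: rank(A - 3I) = 2, rank((A - 3I)^2) = 1. The eigenspace has dimension 4 - 2 = 2, so there are 2 Jordan blocks; the rank sequence gives block sizes [2, 1].

For λ = 6: algebraic multiplicity 1 gives one 1×1 block.

Assembling the blocks gives the Jordan form J above.

J = [[3, 1, 0, 0], [0, 3, 0, 0], [0, 0, 3, 0], [0, 0, 0, 6]]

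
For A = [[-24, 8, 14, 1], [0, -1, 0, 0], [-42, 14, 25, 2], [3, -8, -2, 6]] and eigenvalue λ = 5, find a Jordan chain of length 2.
v_1 = [[0, 0, 0, 1]]^T, v_2 = [[1, 0, 2, 1]]^T

We seek v_1 ∈ ker((A - 5I)^2) \ ker(A - 5I), then set v_{i+1} = (A - 5I) v_i.

One such chain is v_1 = [[0, 0, 0, 1]]^T, v_2 = [[1, 0, 2, 1]]^T. Check: (A - 5I) v_2 = [[0, 0, 0, 0]]^T = 0.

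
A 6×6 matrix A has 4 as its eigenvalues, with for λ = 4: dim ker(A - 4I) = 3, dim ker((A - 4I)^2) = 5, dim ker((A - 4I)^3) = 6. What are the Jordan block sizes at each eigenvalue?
λ = 4: successive nullity increments [3, 2, 1] count blocks of size ≥ k; block sizes are [3, 2, 1].

Jordan blocks: (4, 3), (4, 2), (4, 1)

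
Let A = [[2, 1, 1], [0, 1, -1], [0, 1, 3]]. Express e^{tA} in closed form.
e^{tA} = [[e^{2*t}, t*e^{2*t}, t*e^{2*t}], [0, (1 - t)*e^{2*t}, -t*e^{2*t}], [0, t*e^{2*t}, (t + 1)*e^{2*t}]]

A has Jordan form J = [[2, 1, 0], [0, 2, 0], [0, 0, 2]] with A = PJP^{-1}, so e^{tA} = P e^{tJ} P^{-1}.

For a Jordan block J_k(λ), e^{tJ_k(λ)} = e^{λt} · (I + tN + t^2 N^2/2! + ... + t^{k-1} N^{k-1}/(k-1)!) where N is the nilpotent superdiagonal part.

Assembling the blocks and conjugating back gives the entries of e^{tA} as shown above.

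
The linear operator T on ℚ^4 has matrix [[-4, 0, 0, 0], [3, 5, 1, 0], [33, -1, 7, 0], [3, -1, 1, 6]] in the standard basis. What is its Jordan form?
The characteristic polynomial is det(xI - A) = (x - 6)^3(x + 4), so the eigenvalues are -4 (algebraic multiplicity 1), 6 (algebraic multiplicity 3).

For λ = -4: algebraic multiplicity 1 gives one 1×1 block.

For λ = 6: rank(A - 6I) = 2, rank((A - 6I)^2) = 1. The eigenspace has dimension 4 - 2 = 2, so there are 2 Jordan blocks; the rank sequence gives block sizes [2, 1].

Assembling the blocks gives the Jordan form J above.

J = [[-4, 0, 0, 0], [0, 6, 1, 0], [0, 0, 6, 0], [0, 0, 0, 6]]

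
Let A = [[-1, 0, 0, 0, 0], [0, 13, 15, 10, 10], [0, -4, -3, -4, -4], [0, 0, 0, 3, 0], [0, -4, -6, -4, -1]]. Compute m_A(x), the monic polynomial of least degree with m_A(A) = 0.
m_A(x) = (x - 3)^2(x + 1)

The characteristic polynomial factors as (x - 3)^4(x + 1). The minimal polynomial is ∏(x - λ)^{k_λ} where k_λ is the size of the largest Jordan block at λ.

For λ = -1: rank(A + I) = 4, and the largest Jordan block has size 1 (the smallest k with rank((A + I)^k) = rank((A + I)^(k+1))).
For λ = 3: rank(A - 3I) = 2, and the largest Jordan block has size 2 (the smallest k with rank((A - 3I)^k) = rank((A - 3I)^(k+1))).

So m_A(x) = (x - 3)^2(x + 1).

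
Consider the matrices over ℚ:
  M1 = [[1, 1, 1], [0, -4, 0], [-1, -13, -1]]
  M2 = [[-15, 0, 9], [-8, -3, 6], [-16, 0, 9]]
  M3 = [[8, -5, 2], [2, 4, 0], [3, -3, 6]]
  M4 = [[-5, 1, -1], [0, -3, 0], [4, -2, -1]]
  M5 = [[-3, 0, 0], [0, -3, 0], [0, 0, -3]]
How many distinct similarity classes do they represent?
Characteristic polynomials: χ_{M1} = x^2(x + 4), χ_{M2} = (x + 3)^3, χ_{M3} = (x - 6)^3, χ_{M4} = (x + 3)^3, χ_{M5} = (x + 3)^3.

{M1}: invariant factors x^2(x + 4).

{M2, M4}: invariant factors x + 3, (x + 3)^2.

{M3}: invariant factors (x - 6)^3.

{M5}: invariant factors x + 3, x + 3, x + 3.

Matrices are similar if and only if their invariant-factor lists agree; the partition into similarity classes is {M1}, {M2, M4}, {M3}, {M5}.

4 classes: {M1}, {M2, M4}, {M3}, {M5}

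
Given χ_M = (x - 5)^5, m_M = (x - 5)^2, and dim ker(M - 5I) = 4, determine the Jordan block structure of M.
Jordan blocks: (5, 2), (5, 1), (5, 1), (5, 1)

λ = 5: algebraic multiplicity 5 (exponent in χ_M), largest block size 2 (exponent in m_M), 4 blocks (geometric multiplicity). These force block sizes [2, 1, 1, 1].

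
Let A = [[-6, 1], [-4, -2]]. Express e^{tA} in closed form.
e^{tA} = [[(1 - 2*t)*e^{-4*t}, t*e^{-4*t}], [-4*t*e^{-4*t}, (2*t + 1)*e^{-4*t}]]

A has Jordan form J = [[-4, 1], [0, -4]] with A = PJP^{-1}, so e^{tA} = P e^{tJ} P^{-1}.

For a Jordan block J_k(λ), e^{tJ_k(λ)} = e^{λt} · (I + tN + t^2 N^2/2! + ... + t^{k-1} N^{k-1}/(k-1)!) where N is the nilpotent superdiagonal part.

Assembling the blocks and conjugating back gives the entries of e^{tA} as shown above.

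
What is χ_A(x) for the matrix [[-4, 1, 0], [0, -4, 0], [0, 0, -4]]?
χ_A(x) = (x + 4)^3

xI - A = [[x + 4, -1, 0], [0, x + 4, 0], [0, 0, x + 4]].

Expanding det(xI - A) along the first row:
det(xI - A) = + (x + 4)·det([[x + 4, 0], [0, x + 4]]) - (-1)·det([[0, 0], [0, x + 4]]) + (0)·det([[0, x + 4], [0, 0]]).

Evaluating gives χ_A(x) = x^3 + 12x^2 + 48x + 64 = (x + 4)^3.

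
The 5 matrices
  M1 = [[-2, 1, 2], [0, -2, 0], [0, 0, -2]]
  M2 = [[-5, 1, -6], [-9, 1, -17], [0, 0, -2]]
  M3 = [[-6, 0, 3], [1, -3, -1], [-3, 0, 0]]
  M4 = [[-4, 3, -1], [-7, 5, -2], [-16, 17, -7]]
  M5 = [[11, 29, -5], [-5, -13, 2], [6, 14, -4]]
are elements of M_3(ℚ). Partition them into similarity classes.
3 classes: {M1}, {M2, M4, M5}, {M3}

Characteristic polynomials: χ_{M1} = (x + 2)^3, χ_{M2} = (x + 2)^3, χ_{M3} = (x + 3)^3, χ_{M4} = (x + 2)^3, χ_{M5} = (x + 2)^3.

{M1}: invariant factors x + 2, (x + 2)^2.

{M2, M4, M5}: invariant factors (x + 2)^3.

{M3}: invariant factors x + 3, (x + 3)^2.

Matrices are similar if and only if their invariant-factor lists agree; the partition into similarity classes is {M1}, {M2, M4, M5}, {M3}.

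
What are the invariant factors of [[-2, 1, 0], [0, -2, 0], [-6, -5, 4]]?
(x - 4)(x + 2)^2

The Jordan structure of A has elementary divisors (x + 2)^2, (x - 4). Arranging the block sizes at each eigenvalue in decreasing order and taking row products gives the invariant factors.

Invariant factors (smallest first, each dividing the next): (x - 4)(x + 2)^2.

Check: the last factor (x - 4)(x + 2)^2 is the minimal polynomial, and the product (x - 4)(x + 2)^2 is the characteristic polynomial.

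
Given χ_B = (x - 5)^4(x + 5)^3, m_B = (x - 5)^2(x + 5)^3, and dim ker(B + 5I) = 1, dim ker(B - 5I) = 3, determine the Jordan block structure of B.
Jordan blocks: (-5, 3), (5, 2), (5, 1), (5, 1)

λ = -5: algebraic multiplicity 3 (exponent in χ_B), largest block size 3 (exponent in m_B), 1 block (geometric multiplicity). This forces block sizes [3].
λ = 5: algebraic multiplicity 4 (exponent in χ_B), largest block size 2 (exponent in m_B), 3 blocks (geometric multiplicity). These force block sizes [2, 1, 1].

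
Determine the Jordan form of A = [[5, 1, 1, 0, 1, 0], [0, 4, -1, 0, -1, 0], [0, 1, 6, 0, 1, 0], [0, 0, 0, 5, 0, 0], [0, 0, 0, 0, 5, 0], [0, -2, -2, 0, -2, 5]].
The characteristic polynomial is det(xI - A) = (x - 5)^6, so the eigenvalues are 5 (algebraic multiplicity 6).

For λ = 5: rank(A - 5I) = 1, rank((A - 5I)^2) = 0. The eigenspace has dimension 6 - 1 = 5, so there are 5 Jordan blocks; the rank sequence gives block sizes [2, 1, 1, 1, 1].

Assembling the blocks gives the Jordan form J above.

J = [[5, 1, 0, 0, 0, 0], [0, 5, 0, 0, 0, 0], [0, 0, 5, 0, 0, 0], [0, 0, 0, 5, 0, 0], [0, 0, 0, 0, 5, 0], [0, 0, 0, 0, 0, 5]]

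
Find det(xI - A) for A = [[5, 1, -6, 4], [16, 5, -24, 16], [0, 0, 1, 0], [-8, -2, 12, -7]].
xI - A = [[x - 5, -1, 6, -4], [-16, x - 5, 24, -16], [0, 0, x - 1, 0], [8, 2, -12, x + 7]].

Expanding det(xI - A) along the first row:
det(xI - A) = + (x - 5)·det([[x - 5, 24, -16], [0, x - 1, 0], [2, -12, x + 7]]) - (-1)·det([[-16, 24, -16], [0, x - 1, 0], [8, -12, x + 7]]) + (6)·det([[-16, x - 5, -16], [0, 0, 0], [8, 2, x + 7]]) - (-4)·det([[-16, x - 5, 24], [0, 0, x - 1], [8, 2, -12]]).

Evaluating gives χ_A(x) = x^4 - 4x^3 + 6x^2 - 4x + 1 = (x - 1)^4.

χ_A(x) = (x - 1)^4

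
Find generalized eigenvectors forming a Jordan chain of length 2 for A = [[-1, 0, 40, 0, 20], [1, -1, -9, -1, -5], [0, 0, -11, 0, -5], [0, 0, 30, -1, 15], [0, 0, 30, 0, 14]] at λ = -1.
We seek v_1 ∈ ker((A + I)^2) \ ker(A + I), then set v_{i+1} = (A + I) v_i.

One such chain is v_1 = [[1, -2, 0, 0, 0]]^T, v_2 = [[0, 1, 0, 0, 0]]^T. Check: (A + I) v_2 = [[0, 0, 0, 0, 0]]^T = 0.

v_1 = [[1, -2, 0, 0, 0]]^T, v_2 = [[0, 1, 0, 0, 0]]^T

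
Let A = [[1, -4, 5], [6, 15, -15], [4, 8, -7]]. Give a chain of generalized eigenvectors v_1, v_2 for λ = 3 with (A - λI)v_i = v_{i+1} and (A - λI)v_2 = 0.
We seek v_1 ∈ ker((A - 3I)^2) \ ker(A - 3I), then set v_{i+1} = (A - 3I) v_i.

One such chain is v_1 = [[0, 1, 1]]^T, v_2 = [[1, -3, -2]]^T. Check: (A - 3I) v_2 = [[0, 0, 0]]^T = 0.

v_1 = [[0, 1, 1]]^T, v_2 = [[1, -3, -2]]^T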